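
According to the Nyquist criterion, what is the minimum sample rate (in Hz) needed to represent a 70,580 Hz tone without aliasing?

141,160 Hz

Minimum sample rate = 2 × 70,580 Hz = 141,160 Hz.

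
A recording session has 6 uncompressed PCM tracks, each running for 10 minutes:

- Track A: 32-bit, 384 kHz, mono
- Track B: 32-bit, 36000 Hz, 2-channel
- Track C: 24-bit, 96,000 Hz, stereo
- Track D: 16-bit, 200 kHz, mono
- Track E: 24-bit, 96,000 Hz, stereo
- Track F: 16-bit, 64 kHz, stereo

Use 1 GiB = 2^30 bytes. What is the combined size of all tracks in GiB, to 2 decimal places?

10 minutes = 600 s.
Track A: 384,000 × 600 × 4 × 1 = 921,600,000 bytes.
Track B: 36,000 × 600 × 4 × 2 = 172,800,000 bytes.
Track C: 96,000 × 600 × 3 × 2 = 345,600,000 bytes.
Track D: 200,000 × 600 × 2 × 1 = 240,000,000 bytes.
Track E: 96,000 × 600 × 3 × 2 = 345,600,000 bytes.
Track F: 64,000 × 600 × 2 × 2 = 153,600,000 bytes.
Total = 2,179,200,000 bytes = 2.03 GiB.

2.03 GiB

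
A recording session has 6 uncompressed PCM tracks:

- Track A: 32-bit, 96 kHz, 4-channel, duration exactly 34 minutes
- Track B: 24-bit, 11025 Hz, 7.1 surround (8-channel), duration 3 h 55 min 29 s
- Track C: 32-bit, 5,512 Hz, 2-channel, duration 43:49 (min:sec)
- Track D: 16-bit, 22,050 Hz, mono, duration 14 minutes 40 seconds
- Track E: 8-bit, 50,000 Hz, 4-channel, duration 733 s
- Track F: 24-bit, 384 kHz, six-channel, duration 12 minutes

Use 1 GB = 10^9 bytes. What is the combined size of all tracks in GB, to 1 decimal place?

12.1 GB

Track A: exactly 34 minutes = 2,040 s; 96,000 × 2,040 × 4 × 4 = 3,133,440,000 bytes.
Track B: 3 h 55 min 29 s = 14,129 s; 11,025 × 14,129 × 3 × 8 = 3,738,533,400 bytes.
Track C: 43:49 (min:sec) = 2,629 s; 5,512 × 2,629 × 4 × 2 = 115,928,384 bytes.
Track D: 14 minutes 40 seconds = 880 s; 22,050 × 880 × 2 × 1 = 38,808,000 bytes.
Track E: 50,000 × 733 × 1 × 4 = 146,600,000 bytes.
Track F: 12 minutes = 720 s; 384,000 × 720 × 3 × 6 = 4,976,640,000 bytes.
Total = 12,149,949,784 bytes = 12.1 GB.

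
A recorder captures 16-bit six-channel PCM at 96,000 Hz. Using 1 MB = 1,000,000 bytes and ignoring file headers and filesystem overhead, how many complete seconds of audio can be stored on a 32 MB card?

Uncompressed byte rate = 96,000 × 2 × 6 = 1,152,000 bytes/s.
Capacity = 32 × 1,000,000 = 32,000,000 bytes.
32,000,000 / 1,152,000 ≈ 27.78 s → 27 seconds.

27 seconds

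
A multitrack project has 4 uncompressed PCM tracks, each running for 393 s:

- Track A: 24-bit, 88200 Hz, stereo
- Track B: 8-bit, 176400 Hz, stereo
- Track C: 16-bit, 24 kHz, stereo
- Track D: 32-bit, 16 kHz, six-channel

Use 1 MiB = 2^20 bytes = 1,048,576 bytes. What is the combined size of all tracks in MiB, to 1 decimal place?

510.5 MiB

Track A: 88,200 × 393 × 3 × 2 = 207,975,600 bytes.
Track B: 176,400 × 393 × 1 × 2 = 138,650,400 bytes.
Track C: 24,000 × 393 × 2 × 2 = 37,728,000 bytes.
Track D: 16,000 × 393 × 4 × 6 = 150,912,000 bytes.
Total = 535,266,000 bytes = 510.5 MiB.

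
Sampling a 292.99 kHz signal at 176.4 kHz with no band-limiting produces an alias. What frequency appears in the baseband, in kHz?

Nyquist = 176,400/2 = 88,200 Hz; 292,990 Hz exceeds it.
Alias = |292,990 − 2×176,400| = |292,990 − 352,800| = 59,810 Hz = 59.81 kHz.

59.81 kHz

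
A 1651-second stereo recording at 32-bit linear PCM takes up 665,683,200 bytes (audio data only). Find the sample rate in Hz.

50,400 Hz

Bytes = sample_rate × seconds × bytes_per_sample × channels.
sample_rate = 665,683,200 / (1,651 × 4 × 2) = 665,683,200 / 13,208 = 50,400 Hz.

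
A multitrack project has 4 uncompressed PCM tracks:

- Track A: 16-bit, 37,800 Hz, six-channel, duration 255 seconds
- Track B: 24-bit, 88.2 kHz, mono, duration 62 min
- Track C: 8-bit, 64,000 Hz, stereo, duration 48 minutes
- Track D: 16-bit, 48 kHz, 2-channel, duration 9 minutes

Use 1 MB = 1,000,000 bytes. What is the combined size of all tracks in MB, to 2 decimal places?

1572.30 MB

Track A: 37,800 × 255 × 2 × 6 = 115,668,000 bytes.
Track B: 62 min = 3,720 s; 88,200 × 3,720 × 3 × 1 = 984,312,000 bytes.
Track C: 48 minutes = 2,880 s; 64,000 × 2,880 × 1 × 2 = 368,640,000 bytes.
Track D: 9 minutes = 540 s; 48,000 × 540 × 2 × 2 = 103,680,000 bytes.
Total = 1,572,300,000 bytes = 1572.30 MB.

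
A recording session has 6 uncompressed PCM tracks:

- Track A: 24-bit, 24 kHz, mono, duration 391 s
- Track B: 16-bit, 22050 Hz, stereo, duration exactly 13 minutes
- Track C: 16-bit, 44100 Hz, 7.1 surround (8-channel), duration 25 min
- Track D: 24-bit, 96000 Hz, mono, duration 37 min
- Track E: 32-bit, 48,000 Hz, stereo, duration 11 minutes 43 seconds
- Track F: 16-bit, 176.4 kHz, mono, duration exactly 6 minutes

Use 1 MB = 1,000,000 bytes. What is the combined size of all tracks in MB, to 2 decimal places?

2191.67 MB

Track A: 24,000 × 391 × 3 × 1 = 28,152,000 bytes.
Track B: exactly 13 minutes = 780 s; 22,050 × 780 × 2 × 2 = 68,796,000 bytes.
Track C: 25 min = 1,500 s; 44,100 × 1,500 × 2 × 8 = 1,058,400,000 bytes.
Track D: 37 min = 2,220 s; 96,000 × 2,220 × 3 × 1 = 639,360,000 bytes.
Track E: 11 minutes 43 seconds = 703 s; 48,000 × 703 × 4 × 2 = 269,952,000 bytes.
Track F: exactly 6 minutes = 360 s; 176,400 × 360 × 2 × 1 = 127,008,000 bytes.
Total = 2,191,668,000 bytes = 2191.67 MB.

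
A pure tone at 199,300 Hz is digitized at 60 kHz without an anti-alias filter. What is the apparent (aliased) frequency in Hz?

Nyquist = 60,000/2 = 30,000 Hz; 199,300 Hz exceeds it.
Alias = |199,300 − 3×60,000| = |199,300 − 180,000| = 19,300 Hz.

19,300 Hz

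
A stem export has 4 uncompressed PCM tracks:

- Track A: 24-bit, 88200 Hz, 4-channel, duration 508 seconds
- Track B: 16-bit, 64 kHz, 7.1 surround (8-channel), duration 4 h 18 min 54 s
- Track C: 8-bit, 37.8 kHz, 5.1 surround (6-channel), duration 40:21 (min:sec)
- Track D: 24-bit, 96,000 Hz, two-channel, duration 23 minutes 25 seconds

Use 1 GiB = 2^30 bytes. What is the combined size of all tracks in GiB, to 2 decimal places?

Track A: 88,200 × 508 × 3 × 4 = 537,667,200 bytes.
Track B: 4 h 18 min 54 s = 15,534 s; 64,000 × 15,534 × 2 × 8 = 15,906,816,000 bytes.
Track C: 40:21 (min:sec) = 2,421 s; 37,800 × 2,421 × 1 × 6 = 549,082,800 bytes.
Track D: 23 minutes 25 seconds = 1,405 s; 96,000 × 1,405 × 3 × 2 = 809,280,000 bytes.
Total = 17,802,846,000 bytes = 16.58 GiB.

16.58 GiB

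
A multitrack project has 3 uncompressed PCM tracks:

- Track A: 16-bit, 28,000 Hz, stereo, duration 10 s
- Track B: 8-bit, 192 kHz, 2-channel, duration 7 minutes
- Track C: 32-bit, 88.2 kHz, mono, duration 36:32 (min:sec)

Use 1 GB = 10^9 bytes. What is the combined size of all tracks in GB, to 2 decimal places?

0.94 GB

Track A: 28,000 × 10 × 2 × 2 = 1,120,000 bytes.
Track B: 7 minutes = 420 s; 192,000 × 420 × 1 × 2 = 161,280,000 bytes.
Track C: 36:32 (min:sec) = 2,192 s; 88,200 × 2,192 × 4 × 1 = 773,337,600 bytes.
Total = 935,737,600 bytes = 0.94 GB.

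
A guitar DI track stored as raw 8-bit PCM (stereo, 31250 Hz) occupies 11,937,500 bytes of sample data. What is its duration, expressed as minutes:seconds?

3:11

Byte rate = 31,250 × 1 × 2 = 62,500 bytes/s.
Duration = 11,937,500 / 62,500 = 191 s.
191 s = 3:11.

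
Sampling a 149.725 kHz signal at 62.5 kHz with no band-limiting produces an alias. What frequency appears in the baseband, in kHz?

24.725 kHz

Nyquist = 62,500/2 = 31,250 Hz; 149,725 Hz exceeds it.
Alias = |149,725 − 2×62,500| = |149,725 − 125,000| = 24,725 Hz = 24.725 kHz.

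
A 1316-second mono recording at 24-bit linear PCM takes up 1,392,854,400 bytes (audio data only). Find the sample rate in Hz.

352,800 Hz

Bytes = sample_rate × seconds × bytes_per_sample × channels.
sample_rate = 1,392,854,400 / (1,316 × 3 × 1) = 1,392,854,400 / 3,948 = 352,800 Hz.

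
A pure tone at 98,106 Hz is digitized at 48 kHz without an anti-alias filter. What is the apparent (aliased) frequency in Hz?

2,106 Hz

Nyquist = 48,000/2 = 24,000 Hz; 98,106 Hz exceeds it.
Alias = |98,106 − 2×48,000| = |98,106 − 96,000| = 2,106 Hz.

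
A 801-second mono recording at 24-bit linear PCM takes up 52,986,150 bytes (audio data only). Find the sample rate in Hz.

22,050 Hz

Bytes = sample_rate × seconds × bytes_per_sample × channels.
sample_rate = 52,986,150 / (801 × 3 × 1) = 52,986,150 / 2,403 = 22,050 Hz.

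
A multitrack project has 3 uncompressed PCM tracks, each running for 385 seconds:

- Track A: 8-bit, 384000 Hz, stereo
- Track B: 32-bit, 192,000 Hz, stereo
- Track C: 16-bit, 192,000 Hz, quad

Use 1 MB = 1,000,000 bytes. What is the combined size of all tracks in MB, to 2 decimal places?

1478.40 MB

Track A: 384,000 × 385 × 1 × 2 = 295,680,000 bytes.
Track B: 192,000 × 385 × 4 × 2 = 591,360,000 bytes.
Track C: 192,000 × 385 × 2 × 4 = 591,360,000 bytes.
Total = 1,478,400,000 bytes = 1478.40 MB.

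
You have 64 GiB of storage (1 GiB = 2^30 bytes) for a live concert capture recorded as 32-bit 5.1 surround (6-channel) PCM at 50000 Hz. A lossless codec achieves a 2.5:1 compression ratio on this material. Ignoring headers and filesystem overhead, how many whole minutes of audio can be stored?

Uncompressed byte rate = 50,000 × 4 × 6 = 1,200,000 bytes/s.
After 2.5:1 compression, effective rate ≈ 480000 bytes/s.
Capacity = 64 × 1,073,741,824 = 68,719,476,736 bytes.
68,719,476,736 / effective rate ≈ 143165.58 s → 2,386 minutes.

2,386 minutes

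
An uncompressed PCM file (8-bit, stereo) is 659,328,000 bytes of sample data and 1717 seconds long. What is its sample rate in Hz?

Bytes = sample_rate × seconds × bytes_per_sample × channels.
sample_rate = 659,328,000 / (1,717 × 1 × 2) = 659,328,000 / 3,434 = 192,000 Hz.

192,000 Hz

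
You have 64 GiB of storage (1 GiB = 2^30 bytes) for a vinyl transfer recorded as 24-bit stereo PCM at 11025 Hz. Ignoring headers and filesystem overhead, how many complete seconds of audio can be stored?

1,038,843 seconds

Uncompressed byte rate = 11,025 × 3 × 2 = 66,150 bytes/s.
Capacity = 64 × 1,073,741,824 = 68,719,476,736 bytes.
68,719,476,736 / 66,150 ≈ 1038843.19 s → 1,038,843 seconds.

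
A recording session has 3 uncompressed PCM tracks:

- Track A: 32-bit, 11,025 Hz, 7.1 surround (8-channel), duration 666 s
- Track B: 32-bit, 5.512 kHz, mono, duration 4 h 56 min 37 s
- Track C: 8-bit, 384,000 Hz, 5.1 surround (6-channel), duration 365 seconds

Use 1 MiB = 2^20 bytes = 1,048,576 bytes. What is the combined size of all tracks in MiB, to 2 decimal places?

Track A: 11,025 × 666 × 4 × 8 = 234,964,800 bytes.
Track B: 4 h 56 min 37 s = 17,797 s; 5,512 × 17,797 × 4 × 1 = 392,388,256 bytes.
Track C: 384,000 × 365 × 1 × 6 = 840,960,000 bytes.
Total = 1,468,313,056 bytes = 1400.29 MiB.

1400.29 MiB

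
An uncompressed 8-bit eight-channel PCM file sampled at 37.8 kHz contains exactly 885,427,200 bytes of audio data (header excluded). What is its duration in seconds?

Byte rate = 37,800 × 1 × 8 = 302,400 bytes/s.
Duration = 885,427,200 / 302,400 = 2,928 s.

2,928 seconds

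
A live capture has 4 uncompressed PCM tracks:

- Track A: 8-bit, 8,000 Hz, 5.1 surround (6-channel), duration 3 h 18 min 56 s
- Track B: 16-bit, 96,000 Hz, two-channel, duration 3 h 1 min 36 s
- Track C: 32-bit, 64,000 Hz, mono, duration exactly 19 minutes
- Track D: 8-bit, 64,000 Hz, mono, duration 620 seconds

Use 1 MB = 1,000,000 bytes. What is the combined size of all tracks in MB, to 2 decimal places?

Track A: 3 h 18 min 56 s = 11,936 s; 8,000 × 11,936 × 1 × 6 = 572,928,000 bytes.
Track B: 3 h 1 min 36 s = 10,896 s; 96,000 × 10,896 × 2 × 2 = 4,184,064,000 bytes.
Track C: exactly 19 minutes = 1,140 s; 64,000 × 1,140 × 4 × 1 = 291,840,000 bytes.
Track D: 64,000 × 620 × 1 × 1 = 39,680,000 bytes.
Total = 5,088,512,000 bytes = 5088.51 MB.

5088.51 MB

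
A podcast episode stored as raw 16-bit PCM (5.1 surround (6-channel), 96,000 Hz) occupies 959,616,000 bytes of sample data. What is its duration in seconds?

833 seconds

Byte rate = 96,000 × 2 × 6 = 1,152,000 bytes/s.
Duration = 959,616,000 / 1,152,000 = 833 s.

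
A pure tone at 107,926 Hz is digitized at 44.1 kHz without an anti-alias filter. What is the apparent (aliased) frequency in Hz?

19,726 Hz

Nyquist = 44,100/2 = 22,050 Hz; 107,926 Hz exceeds it.
Alias = |107,926 − 2×44,100| = |107,926 − 88,200| = 19,726 Hz.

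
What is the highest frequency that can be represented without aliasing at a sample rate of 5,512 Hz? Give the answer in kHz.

2.756 kHz

Nyquist frequency = sample rate / 2 = 5,512 / 2 = 2.756 kHz.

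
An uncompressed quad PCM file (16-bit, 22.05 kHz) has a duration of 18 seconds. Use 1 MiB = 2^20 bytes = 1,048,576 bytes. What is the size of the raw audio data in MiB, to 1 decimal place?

Bytes = 22,050 samples/s × 18 s × 2 bytes/sample × 4 ch = 3,175,200 bytes.
3,175,200 / 1,048,576 = 3.0 MiB.

3.0 MiB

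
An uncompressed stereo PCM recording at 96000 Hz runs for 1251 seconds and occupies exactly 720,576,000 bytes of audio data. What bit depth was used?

Bytes per sample = 720,576,000 / (96,000 × 1,251 × 2) = 720,576,000 / 240,192,000 = 3.
Bit depth = 3 × 8 = 24 bits.

24 bits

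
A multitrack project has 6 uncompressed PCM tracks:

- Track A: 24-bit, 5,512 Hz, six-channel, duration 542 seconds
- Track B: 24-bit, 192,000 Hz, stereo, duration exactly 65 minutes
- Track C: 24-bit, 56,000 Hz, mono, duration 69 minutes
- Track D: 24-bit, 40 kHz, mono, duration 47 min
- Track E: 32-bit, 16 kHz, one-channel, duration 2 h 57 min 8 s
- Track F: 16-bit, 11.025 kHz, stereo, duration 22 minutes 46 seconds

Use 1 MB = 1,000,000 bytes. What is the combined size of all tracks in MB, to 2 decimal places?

Track A: 5,512 × 542 × 3 × 6 = 53,775,072 bytes.
Track B: exactly 65 minutes = 3,900 s; 192,000 × 3,900 × 3 × 2 = 4,492,800,000 bytes.
Track C: 69 minutes = 4,140 s; 56,000 × 4,140 × 3 × 1 = 695,520,000 bytes.
Track D: 47 min = 2,820 s; 40,000 × 2,820 × 3 × 1 = 338,400,000 bytes.
Track E: 2 h 57 min 8 s = 10,628 s; 16,000 × 10,628 × 4 × 1 = 680,192,000 bytes.
Track F: 22 minutes 46 seconds = 1,366 s; 11,025 × 1,366 × 2 × 2 = 60,240,600 bytes.
Total = 6,320,927,672 bytes = 6320.93 MB.

6320.93 MB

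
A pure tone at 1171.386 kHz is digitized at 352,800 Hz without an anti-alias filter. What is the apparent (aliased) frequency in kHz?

Nyquist = 352,800/2 = 176,400 Hz; 1,171,386 Hz exceeds it.
Alias = |1,171,386 − 3×352,800| = |1,171,386 − 1,058,400| = 112,986 Hz = 112.986 kHz.

112.986 kHz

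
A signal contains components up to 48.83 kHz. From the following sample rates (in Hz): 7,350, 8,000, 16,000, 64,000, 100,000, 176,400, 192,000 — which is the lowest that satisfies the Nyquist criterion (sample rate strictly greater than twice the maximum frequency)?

100,000 Hz

Need sample rate > 2 × 48,830 = 97,660 Hz.
Lowest listed rate above 97,660 Hz is 100,000 Hz.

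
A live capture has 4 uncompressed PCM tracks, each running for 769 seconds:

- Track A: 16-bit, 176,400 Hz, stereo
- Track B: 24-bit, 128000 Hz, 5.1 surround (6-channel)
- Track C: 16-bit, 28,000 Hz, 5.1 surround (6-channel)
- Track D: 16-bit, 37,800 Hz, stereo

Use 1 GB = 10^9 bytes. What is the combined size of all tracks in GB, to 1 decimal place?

2.7 GB

Track A: 176,400 × 769 × 2 × 2 = 542,606,400 bytes.
Track B: 128,000 × 769 × 3 × 6 = 1,771,776,000 bytes.
Track C: 28,000 × 769 × 2 × 6 = 258,384,000 bytes.
Track D: 37,800 × 769 × 2 × 2 = 116,272,800 bytes.
Total = 2,689,039,200 bytes = 2.7 GB.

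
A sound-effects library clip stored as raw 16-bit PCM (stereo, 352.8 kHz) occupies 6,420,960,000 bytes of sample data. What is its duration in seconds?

Byte rate = 352,800 × 2 × 2 = 1,411,200 bytes/s.
Duration = 6,420,960,000 / 1,411,200 = 4,550 s.

4,550 seconds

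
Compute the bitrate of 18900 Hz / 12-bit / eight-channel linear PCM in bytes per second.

226,800 bytes/s

Bit rate = 18,900 × 12 × 8 = 1,814,400 bits/s.
1,814,400 / 8 = 226,800 bytes/s.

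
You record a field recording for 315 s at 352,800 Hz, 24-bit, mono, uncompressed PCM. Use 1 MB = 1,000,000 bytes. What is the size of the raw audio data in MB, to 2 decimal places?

333.40 MB

Bytes = 352,800 samples/s × 315 s × 3 bytes/sample × 1 ch = 333,396,000 bytes.
333,396,000 / 1,000,000 = 333.40 MB.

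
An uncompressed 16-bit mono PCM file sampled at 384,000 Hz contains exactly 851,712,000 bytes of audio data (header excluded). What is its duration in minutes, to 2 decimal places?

18.48 minutes

Byte rate = 384,000 × 2 × 1 = 768,000 bytes/s.
Duration = 851,712,000 / 768,000 = 1,109 s.
1,109 s / 60 = 18.48 minutes.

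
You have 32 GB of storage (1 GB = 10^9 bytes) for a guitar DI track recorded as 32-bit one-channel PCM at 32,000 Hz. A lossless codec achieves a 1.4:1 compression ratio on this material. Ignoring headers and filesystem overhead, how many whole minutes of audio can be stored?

5,833 minutes

Uncompressed byte rate = 32,000 × 4 × 1 = 128,000 bytes/s.
After 1.4:1 compression, effective rate ≈ 91428.57 bytes/s.
Capacity = 32 × 1,000,000,000 = 32,000,000,000 bytes.
32,000,000,000 / effective rate ≈ 350000 s → 5,833 minutes.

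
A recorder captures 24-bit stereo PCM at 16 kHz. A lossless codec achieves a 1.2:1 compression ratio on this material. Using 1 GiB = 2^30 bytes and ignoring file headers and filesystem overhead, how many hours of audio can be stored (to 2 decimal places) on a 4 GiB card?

Uncompressed byte rate = 16,000 × 3 × 2 = 96,000 bytes/s.
After 1.2:1 compression, effective rate ≈ 80000 bytes/s.
Capacity = 4 × 1,073,741,824 = 4,294,967,296 bytes.
4,294,967,296 / effective rate ≈ 53687.09 s → 14.91 hours.

14.91 hours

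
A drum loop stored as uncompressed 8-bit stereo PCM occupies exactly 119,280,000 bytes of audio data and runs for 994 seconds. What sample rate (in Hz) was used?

Bytes = sample_rate × seconds × bytes_per_sample × channels.
sample_rate = 119,280,000 / (994 × 1 × 2) = 119,280,000 / 1,988 = 60,000 Hz.

60,000 Hz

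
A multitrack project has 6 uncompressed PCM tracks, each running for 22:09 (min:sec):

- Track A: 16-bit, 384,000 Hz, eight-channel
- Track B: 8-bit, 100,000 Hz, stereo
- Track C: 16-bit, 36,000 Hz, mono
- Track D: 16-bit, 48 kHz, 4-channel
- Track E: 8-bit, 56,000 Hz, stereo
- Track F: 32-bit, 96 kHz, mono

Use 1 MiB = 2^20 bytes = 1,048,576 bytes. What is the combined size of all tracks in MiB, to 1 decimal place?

22:09 (min:sec) = 1,329 s.
Track A: 384,000 × 1,329 × 2 × 8 = 8,165,376,000 bytes.
Track B: 100,000 × 1,329 × 1 × 2 = 265,800,000 bytes.
Track C: 36,000 × 1,329 × 2 × 1 = 95,688,000 bytes.
Track D: 48,000 × 1,329 × 2 × 4 = 510,336,000 bytes.
Track E: 56,000 × 1,329 × 1 × 2 = 148,848,000 bytes.
Track F: 96,000 × 1,329 × 4 × 1 = 510,336,000 bytes.
Total = 9,696,384,000 bytes = 9247.2 MiB.

9247.2 MiB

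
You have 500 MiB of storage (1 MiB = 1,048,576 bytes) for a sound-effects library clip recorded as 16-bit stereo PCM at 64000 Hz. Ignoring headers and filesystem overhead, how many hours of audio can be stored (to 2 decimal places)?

Uncompressed byte rate = 64,000 × 2 × 2 = 256,000 bytes/s.
Capacity = 500 × 1,048,576 = 524,288,000 bytes.
524,288,000 / 256,000 ≈ 2048 s → 0.57 hours.

0.57 hours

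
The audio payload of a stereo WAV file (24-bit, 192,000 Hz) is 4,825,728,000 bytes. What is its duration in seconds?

4,189 seconds

Byte rate = 192,000 × 3 × 2 = 1,152,000 bytes/s.
Duration = 4,825,728,000 / 1,152,000 = 4,189 s.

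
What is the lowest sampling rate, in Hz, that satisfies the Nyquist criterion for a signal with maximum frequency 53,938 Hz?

107,876 Hz

Minimum sample rate = 2 × 53,938 Hz = 107,876 Hz.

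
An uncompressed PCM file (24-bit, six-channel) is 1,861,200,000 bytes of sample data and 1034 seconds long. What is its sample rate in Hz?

Bytes = sample_rate × seconds × bytes_per_sample × channels.
sample_rate = 1,861,200,000 / (1,034 × 3 × 6) = 1,861,200,000 / 18,612 = 100,000 Hz.

100,000 Hz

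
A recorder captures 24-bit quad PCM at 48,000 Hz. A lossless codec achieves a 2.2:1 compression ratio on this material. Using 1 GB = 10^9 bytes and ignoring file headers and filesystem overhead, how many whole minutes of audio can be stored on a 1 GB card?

63 minutes

Uncompressed byte rate = 48,000 × 3 × 4 = 576,000 bytes/s.
After 2.2:1 compression, effective rate ≈ 261818.18 bytes/s.
Capacity = 1 × 1,000,000,000 = 1,000,000,000 bytes.
1,000,000,000 / effective rate ≈ 3819.44 s → 63 minutes.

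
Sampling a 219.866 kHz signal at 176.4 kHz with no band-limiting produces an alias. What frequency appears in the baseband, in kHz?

Nyquist = 176,400/2 = 88,200 Hz; 219,866 Hz exceeds it.
Alias = |219,866 − 1×176,400| = |219,866 − 176,400| = 43,466 Hz = 43.466 kHz.

43.466 kHz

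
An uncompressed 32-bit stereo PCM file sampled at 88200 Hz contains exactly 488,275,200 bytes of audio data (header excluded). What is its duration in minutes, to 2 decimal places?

11.53 minutes

Byte rate = 88,200 × 4 × 2 = 705,600 bytes/s.
Duration = 488,275,200 / 705,600 = 692 s.
692 s / 60 = 11.53 minutes.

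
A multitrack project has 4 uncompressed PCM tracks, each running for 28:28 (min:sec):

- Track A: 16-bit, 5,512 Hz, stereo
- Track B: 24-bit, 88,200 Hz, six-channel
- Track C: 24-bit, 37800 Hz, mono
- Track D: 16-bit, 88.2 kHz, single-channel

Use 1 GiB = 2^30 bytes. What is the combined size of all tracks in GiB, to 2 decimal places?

3.02 GiB

28:28 (min:sec) = 1,708 s.
Track A: 5,512 × 1,708 × 2 × 2 = 37,657,984 bytes.
Track B: 88,200 × 1,708 × 3 × 6 = 2,711,620,800 bytes.
Track C: 37,800 × 1,708 × 3 × 1 = 193,687,200 bytes.
Track D: 88,200 × 1,708 × 2 × 1 = 301,291,200 bytes.
Total = 3,244,257,184 bytes = 3.02 GiB.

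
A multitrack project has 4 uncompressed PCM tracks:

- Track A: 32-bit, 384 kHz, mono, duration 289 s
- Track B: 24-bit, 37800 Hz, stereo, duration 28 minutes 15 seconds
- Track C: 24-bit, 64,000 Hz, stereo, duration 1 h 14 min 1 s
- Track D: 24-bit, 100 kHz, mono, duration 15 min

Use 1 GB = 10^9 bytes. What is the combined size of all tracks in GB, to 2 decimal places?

2.80 GB

Track A: 384,000 × 289 × 4 × 1 = 443,904,000 bytes.
Track B: 28 minutes 15 seconds = 1,695 s; 37,800 × 1,695 × 3 × 2 = 384,426,000 bytes.
Track C: 1 h 14 min 1 s = 4,441 s; 64,000 × 4,441 × 3 × 2 = 1,705,344,000 bytes.
Track D: 15 min = 900 s; 100,000 × 900 × 3 × 1 = 270,000,000 bytes.
Total = 2,803,674,000 bytes = 2.80 GB.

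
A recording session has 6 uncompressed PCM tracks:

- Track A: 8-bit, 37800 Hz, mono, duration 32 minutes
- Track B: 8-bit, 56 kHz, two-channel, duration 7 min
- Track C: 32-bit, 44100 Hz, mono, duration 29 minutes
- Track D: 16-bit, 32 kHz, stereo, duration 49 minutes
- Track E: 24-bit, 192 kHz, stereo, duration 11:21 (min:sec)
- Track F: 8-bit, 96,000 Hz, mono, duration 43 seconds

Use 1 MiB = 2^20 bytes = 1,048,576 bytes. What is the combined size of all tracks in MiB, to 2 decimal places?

Track A: 32 minutes = 1,920 s; 37,800 × 1,920 × 1 × 1 = 72,576,000 bytes.
Track B: 7 min = 420 s; 56,000 × 420 × 1 × 2 = 47,040,000 bytes.
Track C: 29 minutes = 1,740 s; 44,100 × 1,740 × 4 × 1 = 306,936,000 bytes.
Track D: 49 minutes = 2,940 s; 32,000 × 2,940 × 2 × 2 = 376,320,000 bytes.
Track E: 11:21 (min:sec) = 681 s; 192,000 × 681 × 3 × 2 = 784,512,000 bytes.
Track F: 96,000 × 43 × 1 × 1 = 4,128,000 bytes.
Total = 1,591,512,000 bytes = 1517.78 MiB.

1517.78 MiB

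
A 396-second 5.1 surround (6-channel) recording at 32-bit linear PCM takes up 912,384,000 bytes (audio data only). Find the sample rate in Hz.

Bytes = sample_rate × seconds × bytes_per_sample × channels.
sample_rate = 912,384,000 / (396 × 4 × 6) = 912,384,000 / 9,504 = 96,000 Hz.

96,000 Hz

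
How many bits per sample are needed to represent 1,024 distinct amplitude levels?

log2(1,024) = 10.

10 bits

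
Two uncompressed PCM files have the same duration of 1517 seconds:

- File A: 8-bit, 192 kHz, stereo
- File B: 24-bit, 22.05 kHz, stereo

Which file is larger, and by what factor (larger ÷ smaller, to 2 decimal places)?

File A, by a factor of 2.90

File A: 192,000 × 1 × 2 = 384,000 bytes/s.
File B: 22,050 × 3 × 2 = 132,300 bytes/s.
File A is larger; ratio = 582,528,000 / 200,699,100 = 2.90.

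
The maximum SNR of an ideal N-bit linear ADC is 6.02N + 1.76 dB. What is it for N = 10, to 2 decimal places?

6.02 × 10 + 1.76 = 61.96 dB.

61.96 dB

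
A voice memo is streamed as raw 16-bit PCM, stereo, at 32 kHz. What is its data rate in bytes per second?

Bit rate = 32,000 × 16 × 2 = 1,024,000 bits/s.
1,024,000 / 8 = 128,000 bytes/s.

128,000 bytes/s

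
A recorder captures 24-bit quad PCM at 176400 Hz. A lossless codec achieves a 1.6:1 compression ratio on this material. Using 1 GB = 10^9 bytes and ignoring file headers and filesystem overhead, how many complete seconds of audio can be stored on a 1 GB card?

Uncompressed byte rate = 176,400 × 3 × 4 = 2,116,800 bytes/s.
After 1.6:1 compression, effective rate ≈ 1323000 bytes/s.
Capacity = 1 × 1,000,000,000 = 1,000,000,000 bytes.
1,000,000,000 / effective rate ≈ 755.86 s → 755 seconds.

755 seconds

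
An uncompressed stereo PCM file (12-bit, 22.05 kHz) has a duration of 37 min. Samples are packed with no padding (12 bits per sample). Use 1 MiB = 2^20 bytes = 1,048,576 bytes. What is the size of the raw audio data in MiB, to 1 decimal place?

Duration = 37 min = 2,220 s.
Bits = 22,050 × 2,220 × 12 × 2 = 1,174,824,000 bits = 146,853,000 bytes.
146,853,000 / 1,048,576 = 140.0 MiB.

140.0 MiB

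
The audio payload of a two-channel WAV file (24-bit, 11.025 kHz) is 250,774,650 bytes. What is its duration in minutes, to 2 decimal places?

63.18 minutes

Byte rate = 11,025 × 3 × 2 = 66,150 bytes/s.
Duration = 250,774,650 / 66,150 = 3,791 s.
3,791 s / 60 = 63.18 minutes.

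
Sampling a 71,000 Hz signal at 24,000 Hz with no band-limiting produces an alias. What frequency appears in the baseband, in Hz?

Nyquist = 24,000/2 = 12,000 Hz; 71,000 Hz exceeds it.
Alias = |71,000 − 3×24,000| = |71,000 − 72,000| = 1,000 Hz.

1,000 Hz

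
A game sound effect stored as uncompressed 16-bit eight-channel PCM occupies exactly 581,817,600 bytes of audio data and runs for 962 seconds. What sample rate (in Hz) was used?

37,800 Hz

Bytes = sample_rate × seconds × bytes_per_sample × channels.
sample_rate = 581,817,600 / (962 × 2 × 8) = 581,817,600 / 15,392 = 37,800 Hz.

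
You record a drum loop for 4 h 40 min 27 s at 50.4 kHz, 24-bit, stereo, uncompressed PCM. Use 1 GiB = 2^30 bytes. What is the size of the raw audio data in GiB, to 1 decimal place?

Duration = 4 h 40 min 27 s = 16,827 s.
Bytes = 50,400 samples/s × 16,827 s × 3 bytes/sample × 2 ch = 5,088,484,800 bytes.
5,088,484,800 / 1,073,741,824 = 4.7 GiB.

4.7 GiB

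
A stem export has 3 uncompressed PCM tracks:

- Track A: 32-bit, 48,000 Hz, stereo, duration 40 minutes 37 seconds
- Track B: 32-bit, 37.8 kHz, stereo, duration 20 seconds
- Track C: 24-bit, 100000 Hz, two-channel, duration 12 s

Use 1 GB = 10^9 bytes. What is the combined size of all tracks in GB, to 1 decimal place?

0.9 GB

Track A: 40 minutes 37 seconds = 2,437 s; 48,000 × 2,437 × 4 × 2 = 935,808,000 bytes.
Track B: 37,800 × 20 × 4 × 2 = 6,048,000 bytes.
Track C: 100,000 × 12 × 3 × 2 = 7,200,000 bytes.
Total = 949,056,000 bytes = 0.9 GB.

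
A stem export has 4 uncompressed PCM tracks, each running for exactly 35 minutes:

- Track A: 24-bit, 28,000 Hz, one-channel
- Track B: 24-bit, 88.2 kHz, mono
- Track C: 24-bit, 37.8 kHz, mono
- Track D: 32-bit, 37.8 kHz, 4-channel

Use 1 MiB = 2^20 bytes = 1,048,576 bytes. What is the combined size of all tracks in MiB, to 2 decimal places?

exactly 35 minutes = 2,100 s.
Track A: 28,000 × 2,100 × 3 × 1 = 176,400,000 bytes.
Track B: 88,200 × 2,100 × 3 × 1 = 555,660,000 bytes.
Track C: 37,800 × 2,100 × 3 × 1 = 238,140,000 bytes.
Track D: 37,800 × 2,100 × 4 × 4 = 1,270,080,000 bytes.
Total = 2,240,280,000 bytes = 2136.50 MiB.

2136.50 MiB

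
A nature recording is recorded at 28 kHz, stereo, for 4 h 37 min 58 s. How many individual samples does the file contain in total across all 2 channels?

933,968,000 samples

4 h 37 min 58 s = 16,678 s.
28,000 × 16,678 s × 2 ch = 933,968,000 samples.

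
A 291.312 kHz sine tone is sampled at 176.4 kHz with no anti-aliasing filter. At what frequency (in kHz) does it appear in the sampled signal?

61.488 kHz

Nyquist = 176,400/2 = 88,200 Hz; 291,312 Hz exceeds it.
Alias = |291,312 − 2×176,400| = |291,312 − 352,800| = 61,488 Hz = 61.488 kHz.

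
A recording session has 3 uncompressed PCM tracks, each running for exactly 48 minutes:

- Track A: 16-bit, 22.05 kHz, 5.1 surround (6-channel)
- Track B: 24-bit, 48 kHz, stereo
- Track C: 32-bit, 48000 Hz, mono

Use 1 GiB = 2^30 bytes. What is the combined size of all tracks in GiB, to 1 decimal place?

2.0 GiB

exactly 48 minutes = 2,880 s.
Track A: 22,050 × 2,880 × 2 × 6 = 762,048,000 bytes.
Track B: 48,000 × 2,880 × 3 × 2 = 829,440,000 bytes.
Track C: 48,000 × 2,880 × 4 × 1 = 552,960,000 bytes.
Total = 2,144,448,000 bytes = 2.0 GiB.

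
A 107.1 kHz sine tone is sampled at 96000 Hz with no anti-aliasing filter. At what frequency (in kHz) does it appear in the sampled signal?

Nyquist = 96,000/2 = 48,000 Hz; 107,100 Hz exceeds it.
Alias = |107,100 − 1×96,000| = |107,100 − 96,000| = 11,100 Hz = 11.1 kHz.

11.1 kHz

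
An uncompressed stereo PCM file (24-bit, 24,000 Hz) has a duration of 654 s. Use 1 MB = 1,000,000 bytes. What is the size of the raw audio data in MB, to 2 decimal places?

94.18 MB

Bytes = 24,000 samples/s × 654 s × 3 bytes/sample × 2 ch = 94,176,000 bytes.
94,176,000 / 1,000,000 = 94.18 MB.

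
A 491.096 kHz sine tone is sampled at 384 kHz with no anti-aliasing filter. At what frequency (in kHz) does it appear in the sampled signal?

107.096 kHz

Nyquist = 384,000/2 = 192,000 Hz; 491,096 Hz exceeds it.
Alias = |491,096 − 1×384,000| = |491,096 − 384,000| = 107,096 Hz = 107.096 kHz.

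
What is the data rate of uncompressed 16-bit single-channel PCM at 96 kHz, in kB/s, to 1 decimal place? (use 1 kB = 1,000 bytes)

Bit rate = 96,000 × 16 × 1 = 1,536,000 bits/s.
1,536,000 / 8 = 192,000 B/s = 192.0 kB/s.

192.0 kB/s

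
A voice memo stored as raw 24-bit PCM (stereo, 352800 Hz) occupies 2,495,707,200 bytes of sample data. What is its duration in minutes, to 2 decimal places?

19.65 minutes

Byte rate = 352,800 × 3 × 2 = 2,116,800 bytes/s.
Duration = 2,495,707,200 / 2,116,800 = 1,179 s.
1,179 s / 60 = 19.65 minutes.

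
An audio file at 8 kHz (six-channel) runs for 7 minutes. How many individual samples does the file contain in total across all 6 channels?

20,160,000 samples

7 minutes = 420 s.
8,000 × 420 s × 6 ch = 20,160,000 samples.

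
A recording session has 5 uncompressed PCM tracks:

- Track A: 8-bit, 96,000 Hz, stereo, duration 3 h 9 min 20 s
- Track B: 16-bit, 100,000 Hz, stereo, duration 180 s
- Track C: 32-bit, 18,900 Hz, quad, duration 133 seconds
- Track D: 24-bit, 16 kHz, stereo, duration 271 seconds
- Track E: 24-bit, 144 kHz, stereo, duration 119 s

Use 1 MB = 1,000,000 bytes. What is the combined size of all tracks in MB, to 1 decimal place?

2422.2 MB

Track A: 3 h 9 min 20 s = 11,360 s; 96,000 × 11,360 × 1 × 2 = 2,181,120,000 bytes.
Track B: 100,000 × 180 × 2 × 2 = 72,000,000 bytes.
Track C: 18,900 × 133 × 4 × 4 = 40,219,200 bytes.
Track D: 16,000 × 271 × 3 × 2 = 26,016,000 bytes.
Track E: 144,000 × 119 × 3 × 2 = 102,816,000 bytes.
Total = 2,422,171,200 bytes = 2422.2 MB.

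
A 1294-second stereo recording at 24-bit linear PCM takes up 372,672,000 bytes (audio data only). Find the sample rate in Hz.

48,000 Hz

Bytes = sample_rate × seconds × bytes_per_sample × channels.
sample_rate = 372,672,000 / (1,294 × 3 × 2) = 372,672,000 / 7,764 = 48,000 Hz.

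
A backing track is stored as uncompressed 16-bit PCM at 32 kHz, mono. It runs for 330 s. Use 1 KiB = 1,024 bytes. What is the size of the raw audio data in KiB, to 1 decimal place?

20625.0 KiB

Bytes = 32,000 samples/s × 330 s × 2 bytes/sample × 1 ch = 21,120,000 bytes.
21,120,000 / 1,024 = 20625.0 KiB.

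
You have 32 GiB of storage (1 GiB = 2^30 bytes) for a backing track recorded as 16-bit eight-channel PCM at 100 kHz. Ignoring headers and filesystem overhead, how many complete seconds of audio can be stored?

Uncompressed byte rate = 100,000 × 2 × 8 = 1,600,000 bytes/s.
Capacity = 32 × 1,073,741,824 = 34,359,738,368 bytes.
34,359,738,368 / 1,600,000 ≈ 21474.84 s → 21,474 seconds.

21,474 seconds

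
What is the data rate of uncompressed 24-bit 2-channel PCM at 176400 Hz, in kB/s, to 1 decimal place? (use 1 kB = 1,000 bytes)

Bit rate = 176,400 × 24 × 2 = 8,467,200 bits/s.
8,467,200 / 8 = 1,058,400 B/s = 1058.4 kB/s.

1058.4 kB/s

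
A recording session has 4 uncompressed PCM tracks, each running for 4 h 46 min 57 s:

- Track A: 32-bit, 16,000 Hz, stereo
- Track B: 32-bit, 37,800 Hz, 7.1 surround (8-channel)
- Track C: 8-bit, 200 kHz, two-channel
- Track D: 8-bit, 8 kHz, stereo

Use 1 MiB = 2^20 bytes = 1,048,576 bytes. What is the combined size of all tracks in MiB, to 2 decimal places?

28793.08 MiB

4 h 46 min 57 s = 17,217 s.
Track A: 16,000 × 17,217 × 4 × 2 = 2,203,776,000 bytes.
Track B: 37,800 × 17,217 × 4 × 8 = 20,825,683,200 bytes.
Track C: 200,000 × 17,217 × 1 × 2 = 6,886,800,000 bytes.
Track D: 8,000 × 17,217 × 1 × 2 = 275,472,000 bytes.
Total = 30,191,731,200 bytes = 28793.08 MiB.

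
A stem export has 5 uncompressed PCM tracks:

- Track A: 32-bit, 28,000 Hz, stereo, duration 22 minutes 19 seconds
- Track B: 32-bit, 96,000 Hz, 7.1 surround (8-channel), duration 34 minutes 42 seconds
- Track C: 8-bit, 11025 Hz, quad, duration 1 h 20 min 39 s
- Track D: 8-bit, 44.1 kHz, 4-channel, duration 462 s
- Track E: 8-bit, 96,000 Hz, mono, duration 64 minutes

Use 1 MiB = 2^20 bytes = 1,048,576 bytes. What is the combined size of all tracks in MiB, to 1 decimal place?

Track A: 22 minutes 19 seconds = 1,339 s; 28,000 × 1,339 × 4 × 2 = 299,936,000 bytes.
Track B: 34 minutes 42 seconds = 2,082 s; 96,000 × 2,082 × 4 × 8 = 6,395,904,000 bytes.
Track C: 1 h 20 min 39 s = 4,839 s; 11,025 × 4,839 × 1 × 4 = 213,399,900 bytes.
Track D: 44,100 × 462 × 1 × 4 = 81,496,800 bytes.
Track E: 64 minutes = 3,840 s; 96,000 × 3,840 × 1 × 1 = 368,640,000 bytes.
Total = 7,359,376,700 bytes = 7018.4 MiB.

7018.4 MiB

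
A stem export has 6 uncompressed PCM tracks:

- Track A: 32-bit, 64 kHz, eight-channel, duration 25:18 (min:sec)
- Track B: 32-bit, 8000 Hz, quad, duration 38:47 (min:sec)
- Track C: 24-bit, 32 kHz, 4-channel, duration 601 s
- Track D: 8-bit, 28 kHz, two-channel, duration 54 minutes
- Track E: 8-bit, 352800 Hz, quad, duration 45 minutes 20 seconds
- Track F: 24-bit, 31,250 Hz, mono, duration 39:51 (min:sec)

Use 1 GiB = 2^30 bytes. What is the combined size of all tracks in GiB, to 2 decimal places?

7.34 GiB

Track A: 25:18 (min:sec) = 1,518 s; 64,000 × 1,518 × 4 × 8 = 3,108,864,000 bytes.
Track B: 38:47 (min:sec) = 2,327 s; 8,000 × 2,327 × 4 × 4 = 297,856,000 bytes.
Track C: 32,000 × 601 × 3 × 4 = 230,784,000 bytes.
Track D: 54 minutes = 3,240 s; 28,000 × 3,240 × 1 × 2 = 181,440,000 bytes.
Track E: 45 minutes 20 seconds = 2,720 s; 352,800 × 2,720 × 1 × 4 = 3,838,464,000 bytes.
Track F: 39:51 (min:sec) = 2,391 s; 31,250 × 2,391 × 3 × 1 = 224,156,250 bytes.
Total = 7,881,564,250 bytes = 7.34 GiB.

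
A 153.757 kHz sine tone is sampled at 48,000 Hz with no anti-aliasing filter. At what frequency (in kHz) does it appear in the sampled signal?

Nyquist = 48,000/2 = 24,000 Hz; 153,757 Hz exceeds it.
Alias = |153,757 − 3×48,000| = |153,757 − 144,000| = 9,757 Hz = 9.757 kHz.

9.757 kHz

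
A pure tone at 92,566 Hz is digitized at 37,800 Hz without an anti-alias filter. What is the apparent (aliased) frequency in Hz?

Nyquist = 37,800/2 = 18,900 Hz; 92,566 Hz exceeds it.
Alias = |92,566 − 2×37,800| = |92,566 − 75,600| = 16,966 Hz.

16,966 Hz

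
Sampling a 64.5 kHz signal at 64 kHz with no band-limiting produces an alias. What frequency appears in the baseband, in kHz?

0.5 kHz

Nyquist = 64,000/2 = 32,000 Hz; 64,500 Hz exceeds it.
Alias = |64,500 − 1×64,000| = |64,500 − 64,000| = 500 Hz = 0.5 kHz.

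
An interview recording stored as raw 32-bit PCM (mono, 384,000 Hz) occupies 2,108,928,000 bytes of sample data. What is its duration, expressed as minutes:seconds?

22:53

Byte rate = 384,000 × 4 × 1 = 1,536,000 bytes/s.
Duration = 2,108,928,000 / 1,536,000 = 1,373 s.
1,373 s = 22:53.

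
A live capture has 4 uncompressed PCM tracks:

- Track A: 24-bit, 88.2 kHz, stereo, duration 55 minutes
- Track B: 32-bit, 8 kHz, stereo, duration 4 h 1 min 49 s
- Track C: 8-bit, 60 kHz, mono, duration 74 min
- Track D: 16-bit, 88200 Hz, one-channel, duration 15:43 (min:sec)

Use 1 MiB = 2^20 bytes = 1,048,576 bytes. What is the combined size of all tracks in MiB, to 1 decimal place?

2963.7 MiB

Track A: 55 minutes = 3,300 s; 88,200 × 3,300 × 3 × 2 = 1,746,360,000 bytes.
Track B: 4 h 1 min 49 s = 14,509 s; 8,000 × 14,509 × 4 × 2 = 928,576,000 bytes.
Track C: 74 min = 4,440 s; 60,000 × 4,440 × 1 × 1 = 266,400,000 bytes.
Track D: 15:43 (min:sec) = 943 s; 88,200 × 943 × 2 × 1 = 166,345,200 bytes.
Total = 3,107,681,200 bytes = 2963.7 MiB.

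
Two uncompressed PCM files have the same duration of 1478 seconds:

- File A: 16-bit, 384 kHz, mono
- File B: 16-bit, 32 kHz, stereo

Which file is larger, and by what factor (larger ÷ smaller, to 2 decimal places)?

File A: 384,000 × 2 × 1 = 768,000 bytes/s.
File B: 32,000 × 2 × 2 = 128,000 bytes/s.
File A is larger; ratio = 1,135,104,000 / 189,184,000 = 6.00.

File A, by a factor of 6.00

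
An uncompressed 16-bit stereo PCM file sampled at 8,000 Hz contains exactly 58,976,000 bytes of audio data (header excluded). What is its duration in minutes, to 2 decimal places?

30.72 minutes

Byte rate = 8,000 × 2 × 2 = 32,000 bytes/s.
Duration = 58,976,000 / 32,000 = 1,843 s.
1,843 s / 60 = 30.72 minutes.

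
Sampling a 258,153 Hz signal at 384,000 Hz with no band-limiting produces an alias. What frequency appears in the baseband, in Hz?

Nyquist = 384,000/2 = 192,000 Hz; 258,153 Hz exceeds it.
Alias = |258,153 − 1×384,000| = |258,153 − 384,000| = 125,847 Hz.

125,847 Hz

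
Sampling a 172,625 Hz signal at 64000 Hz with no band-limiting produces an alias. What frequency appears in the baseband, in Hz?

19,375 Hz

Nyquist = 64,000/2 = 32,000 Hz; 172,625 Hz exceeds it.
Alias = |172,625 − 3×64,000| = |172,625 − 192,000| = 19,375 Hz.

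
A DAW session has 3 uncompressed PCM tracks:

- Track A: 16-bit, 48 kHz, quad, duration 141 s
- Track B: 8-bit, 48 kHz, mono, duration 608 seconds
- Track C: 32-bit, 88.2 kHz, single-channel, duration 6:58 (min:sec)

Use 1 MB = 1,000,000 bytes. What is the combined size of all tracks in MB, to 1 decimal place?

Track A: 48,000 × 141 × 2 × 4 = 54,144,000 bytes.
Track B: 48,000 × 608 × 1 × 1 = 29,184,000 bytes.
Track C: 6:58 (min:sec) = 418 s; 88,200 × 418 × 4 × 1 = 147,470,400 bytes.
Total = 230,798,400 bytes = 230.8 MB.

230.8 MB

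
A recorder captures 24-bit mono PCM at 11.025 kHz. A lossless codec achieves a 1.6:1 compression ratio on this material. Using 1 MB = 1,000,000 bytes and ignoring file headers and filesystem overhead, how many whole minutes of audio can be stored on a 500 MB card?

Uncompressed byte rate = 11,025 × 3 × 1 = 33,075 bytes/s.
After 1.6:1 compression, effective rate ≈ 20671.88 bytes/s.
Capacity = 500 × 1,000,000 = 500,000,000 bytes.
500,000,000 / effective rate ≈ 24187.45 s → 403 minutes.

403 minutes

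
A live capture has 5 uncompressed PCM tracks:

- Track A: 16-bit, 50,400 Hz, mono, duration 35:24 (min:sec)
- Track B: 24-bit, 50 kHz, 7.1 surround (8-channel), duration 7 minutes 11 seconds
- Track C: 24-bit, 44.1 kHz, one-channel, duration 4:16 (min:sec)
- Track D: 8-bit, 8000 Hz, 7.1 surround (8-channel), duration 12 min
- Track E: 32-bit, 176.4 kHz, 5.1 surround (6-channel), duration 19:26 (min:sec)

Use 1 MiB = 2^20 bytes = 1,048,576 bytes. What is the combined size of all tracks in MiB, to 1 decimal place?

5481.4 MiB

Track A: 35:24 (min:sec) = 2,124 s; 50,400 × 2,124 × 2 × 1 = 214,099,200 bytes.
Track B: 7 minutes 11 seconds = 431 s; 50,000 × 431 × 3 × 8 = 517,200,000 bytes.
Track C: 4:16 (min:sec) = 256 s; 44,100 × 256 × 3 × 1 = 33,868,800 bytes.
Track D: 12 min = 720 s; 8,000 × 720 × 1 × 8 = 46,080,000 bytes.
Track E: 19:26 (min:sec) = 1,166 s; 176,400 × 1,166 × 4 × 6 = 4,936,377,600 bytes.
Total = 5,747,625,600 bytes = 5481.4 MiB.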